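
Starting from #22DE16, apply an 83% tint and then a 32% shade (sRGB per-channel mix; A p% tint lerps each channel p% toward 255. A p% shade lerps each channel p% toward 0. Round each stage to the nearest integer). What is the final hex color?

#22DE16 is rgb(34, 222, 22).
An 83% tint moves each channel 83% toward 255:
  R: 34 + 0.83×(255−34) = 34 + 183.43 = 217.43 → 217
  G: 222 + 0.83×(255−222) = 222 + 27.39 = 249.39 → 249
  B: 22 + 0.83×(255−22) = 22 + 193.39 = 215.39 → 215
After the tint: rgb(217, 249, 215) = #D9F9D7.
Lerp each channel 32% toward 0:
  R: 217 + 0.32×(0−217) = 217 − 69.44 = 147.56 → 148
  G: 249 + 0.32×(0−249) = 249 − 79.68 = 169.32 → 169
  B: 215 − 68.8 = 146.2 → 146
rgb(148, 169, 146) = #94A992.

#94A992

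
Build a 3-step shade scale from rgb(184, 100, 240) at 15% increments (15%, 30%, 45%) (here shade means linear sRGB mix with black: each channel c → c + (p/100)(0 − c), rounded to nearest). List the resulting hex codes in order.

#9C55CC, #8146A8, #653784

15%: (184 − 27.6 = 156.4→156, 100 − 15 = 85→85, 240 − 36 = 204→204) → #9C55CC
30%: (184 − 55.2 = 128.8→129, 100 − 30 = 70→70, 240 − 72 = 168→168) → #8146A8
45%: (184 − 82.8 = 101.2→101, 100 − 45 = 55→55, 240 − 108 = 132→132) → #653784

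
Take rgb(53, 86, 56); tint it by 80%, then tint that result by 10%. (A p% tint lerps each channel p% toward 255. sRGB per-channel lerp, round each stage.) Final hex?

Per channel, c → c + 0.8(255 − c):
  R: 53 + 0.8×(255−53) = 53 + 161.6 = 214.6 → 215
  G: 86 + 135.2 = 221.2 → 221
  B: 56 + 159.2 = 215.2 → 215
After the tint: rgb(215, 221, 215) = #d7ddd7.
Per channel, c → c + 0.1(255 − c):
  R: 215 + 0.1×(255−215) = 215 + 4 = 219 → 219
  G: 221 + 3.4 = 224.4 → 224
  B: 215 + 0.1×(255−215) = 215 + 4 = 219 → 219
rgb(219, 224, 219) = #dbe0db.

#dbe0db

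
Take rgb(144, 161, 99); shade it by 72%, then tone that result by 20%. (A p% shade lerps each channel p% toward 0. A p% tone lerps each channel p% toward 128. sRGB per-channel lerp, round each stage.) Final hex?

#3A3E30

A 72% shade moves each channel 72% toward 0:
  R: 144 + 0.72×(0−144) = 144 − 103.68 = 40.32 → 40
  G: 161 − 115.92 = 45.08 → 45
  B: 99 − 71.28 = 27.72 → 28
After the shade: rgb(40, 45, 28) = #282D1C.
A 20% tone moves each channel 20% toward 128:
  R: 40 + 0.2×(128−40) = 40 + 17.6 = 57.6 → 58
  G: 45 + 0.2×(128−45) = 45 + 16.6 = 61.6 → 62
  B: 28 + 20 = 48 → 48
rgb(58, 62, 48) = #3A3E30.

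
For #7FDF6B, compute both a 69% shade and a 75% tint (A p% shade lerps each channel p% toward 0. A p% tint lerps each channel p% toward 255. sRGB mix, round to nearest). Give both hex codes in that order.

#274521, #DFF7DA

#7FDF6B is rgb(127, 223, 107).
69% shade:
  R: 127 + 0.69×(0−127) = 127 − 87.63 = 39.37 → 39
  G: 223 − 153.87 = 69.13 → 69
  B: 107 − 73.83 = 33.17 → 33
  → #274521
75% tint:
  R: 127 + 0.75×(255−127) = 127 + 96 = 223 → 223
  G: 223 + 0.75×(255−223) = 223 + 24 = 247 → 247
  B: 107 + 0.75×(255−107) = 107 + 111 = 218 → 218
  → #DFF7DA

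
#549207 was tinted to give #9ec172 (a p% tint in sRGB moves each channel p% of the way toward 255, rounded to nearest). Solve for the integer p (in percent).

#549207 is rgb(84, 146, 7); #9ec172 is rgb(158, 193, 114).
On the B channel (widest range): 114 ≈ 7 + (p/100)(255 − 7), so p ≈ 100×(114 − 7)/(255 − 7) = 10700/248 = 43.15.
p = 43 reproduces all three channels after rounding.

43%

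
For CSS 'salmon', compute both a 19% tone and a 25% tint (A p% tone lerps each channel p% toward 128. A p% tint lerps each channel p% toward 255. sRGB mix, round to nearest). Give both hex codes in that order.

#E38075, #FBA095

CSS salmon is rgb(250, 128, 114).
19% tone:
  R: 250 + 0.19×(128−250) = 250 − 23.18 = 226.82 → 227
  G: 128 + 0.19×(128−128) = 128 + 0 = 128 → 128
  B: 114 + 0.19×(128−114) = 114 + 2.66 = 116.66 → 117
  → #E38075
25% tint:
  R: 250 + 0.25×(255−250) = 250 + 1.25 = 251.25 → 251
  G: 128 + 0.25×(255−128) = 128 + 31.75 = 159.75 → 160
  B: 114 + 0.25×(255−114) = 114 + 35.25 = 149.25 → 149
  → #FBA095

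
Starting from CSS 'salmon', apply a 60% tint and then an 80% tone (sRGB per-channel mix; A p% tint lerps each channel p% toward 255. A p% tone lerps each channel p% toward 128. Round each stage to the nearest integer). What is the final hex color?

CSS salmon is rgb(250, 128, 114).
A 60% tint moves each channel 60% toward 255:
  R: 250 + 3 = 253 → 253
  G: 128 + 76.2 = 204.2 → 204
  B: 114 + 84.6 = 198.6 → 199
After the tint: rgb(253, 204, 199) = #fdccc7.
An 80% tone moves each channel 80% toward 128:
  R: 253 + 0.8×(128−253) = 253 − 100 = 153 → 153
  G: 204 + 0.8×(128−204) = 204 − 60.8 = 143.2 → 143
  B: 199 − 56.8 = 142.2 → 142
rgb(153, 143, 142) = #998f8e.

#998f8e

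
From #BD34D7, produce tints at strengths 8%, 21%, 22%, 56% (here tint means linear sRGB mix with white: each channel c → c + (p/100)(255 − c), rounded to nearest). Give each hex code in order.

#C244DA, #CB5FDF, #CC61E0, #E2A6ED

#BD34D7 is rgb(189, 52, 215).
8%: (189 + 5.28 = 194.28→194, 52 + 16.24 = 68.24→68, 215 + 3.2 = 218.2→218) → #C244DA
21%: (189 + 13.86 = 202.86→203, 52 + 42.63 = 94.63→95, 215 + 8.4 = 223.4→223) → #CB5FDF
22%: (189 + 14.52 = 203.52→204, 52 + 44.66 = 96.66→97, 215 + 8.8 = 223.8→224) → #CC61E0
56%: (189 + 36.96 = 225.96→226, 52 + 113.68 = 165.68→166, 215 + 22.4 = 237.4→237) → #E2A6ED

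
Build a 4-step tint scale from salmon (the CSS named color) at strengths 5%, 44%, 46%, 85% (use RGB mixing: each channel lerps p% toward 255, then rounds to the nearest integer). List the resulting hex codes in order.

#FA8679, #FCB8B0, #FCBAB3, #FEECEA

CSS salmon is rgb(250, 128, 114).
5%: (250→250, 128 + 6.35 = 134.35→134, 114 + 7.05 = 121.05→121) → #FA8679
44%: (250 + 2.2 = 252.2→252, 128 + 55.88 = 183.88→184, 114 + 62.04 = 176.04→176) → #FCB8B0
46%: (250 + 2.3 = 252.3→252, 128 + 58.42 = 186.42→186, 114 + 64.86 = 178.86→179) → #FCBAB3
85%: (250 + 4.25 = 254.25→254, 128 + 107.95 = 235.95→236, 114 + 119.85 = 233.85→234) → #FEECEA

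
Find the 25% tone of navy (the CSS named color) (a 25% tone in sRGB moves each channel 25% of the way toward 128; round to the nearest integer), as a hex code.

#202080

CSS navy is rgb(0, 0, 128).
Per channel, c → c + 0.25(128 − c):
  R: 0 + 0.25×(128−0) = 0 + 32 = 32 → 32
  G: 0 + 32 = 32 → 32
  B: 128 + 0.25×(128−128) = 128 + 0 = 128 → 128
rgb(32, 32, 128) = #202080.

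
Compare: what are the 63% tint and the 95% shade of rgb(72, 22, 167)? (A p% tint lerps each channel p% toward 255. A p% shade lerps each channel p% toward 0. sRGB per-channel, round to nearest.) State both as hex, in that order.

#BBA9DE, #040108

63% tint:
  R: 72 + 0.63×(255−72) = 72 + 115.29 = 187.29 → 187
  G: 22 + 146.79 = 168.79 → 169
  B: 167 + 0.63×(255−167) = 167 + 55.44 = 222.44 → 222
  → #BBA9DE
95% shade:
  R: 72 − 68.4 = 3.6 → 4
  G: 22 + 0.95×(0−22) = 22 − 20.9 = 1.1 → 1
  B: 167 + 0.95×(0−167) = 167 − 158.65 = 8.35 → 8
  → #040108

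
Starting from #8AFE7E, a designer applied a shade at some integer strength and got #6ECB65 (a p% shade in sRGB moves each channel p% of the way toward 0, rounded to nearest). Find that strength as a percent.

#8AFE7E is rgb(138, 254, 126); #6ECB65 is rgb(110, 203, 101).
On the G channel (widest range): 203 ≈ 254 + (p/100)(0 − 254), so p ≈ 100×(203 − 254)/(0 − 254) = -5100/-254 = 20.08.
p = 20 reproduces all three channels after rounding.

20%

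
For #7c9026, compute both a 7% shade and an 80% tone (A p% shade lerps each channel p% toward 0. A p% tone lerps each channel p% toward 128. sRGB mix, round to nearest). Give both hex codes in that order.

#7c9026 is rgb(124, 144, 38).
7% shade:
  R: 124 + 0.07×(0−124) = 124 − 8.68 = 115.32 → 115
  G: 144 − 10.08 = 133.92 → 134
  B: 38 + 0.07×(0−38) = 38 − 2.66 = 35.34 → 35
  → #738623
80% tone:
  R: 124 + 0.8×(128−124) = 124 + 3.2 = 127.2 → 127
  G: 144 + 0.8×(128−144) = 144 − 12.8 = 131.2 → 131
  B: 38 + 0.8×(128−38) = 38 + 72 = 110 → 110
  → #7f836e

#738623, #7f836e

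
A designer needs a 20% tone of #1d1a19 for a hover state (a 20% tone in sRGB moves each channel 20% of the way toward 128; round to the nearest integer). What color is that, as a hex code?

#312e2e

#1d1a19 is rgb(29, 26, 25).
Lerp each channel 20% toward 128:
  R: 29 + 19.8 = 48.8 → 49
  G: 26 + 0.2×(128−26) = 26 + 20.4 = 46.4 → 46
  B: 25 + 0.2×(128−25) = 25 + 20.6 = 45.6 → 46
rgb(49, 46, 46) = #312e2e.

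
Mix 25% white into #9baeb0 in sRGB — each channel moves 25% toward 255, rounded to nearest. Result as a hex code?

#b4c2c4

#9baeb0 is rgb(155, 174, 176).
Per channel, c → c + 0.25(255 − c):
  R: 155 + 0.25×(255−155) = 155 + 25 = 180 → 180
  G: 174 + 20.25 = 194.25 → 194
  B: 176 + 0.25×(255−176) = 176 + 19.75 = 195.75 → 196
rgb(180, 194, 196) = #b4c2c4.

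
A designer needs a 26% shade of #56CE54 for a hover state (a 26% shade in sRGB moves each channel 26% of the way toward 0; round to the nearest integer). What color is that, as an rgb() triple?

rgb(64, 152, 62)

#56CE54 is rgb(86, 206, 84).
A 26% shade moves each channel 26% toward 0:
  R: 86 + 0.26×(0−86) = 86 − 22.36 = 63.64 → 64
  G: 206 + 0.26×(0−206) = 206 − 53.56 = 152.44 → 152
  B: 84 − 21.84 = 62.16 → 62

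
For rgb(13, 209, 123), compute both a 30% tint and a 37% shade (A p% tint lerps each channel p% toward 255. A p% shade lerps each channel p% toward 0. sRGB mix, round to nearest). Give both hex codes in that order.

30% tint:
  R: 13 + 0.3×(255−13) = 13 + 72.6 = 85.6 → 86
  G: 209 + 0.3×(255−209) = 209 + 13.8 = 222.8 → 223
  B: 123 + 39.6 = 162.6 → 163
  → #56DFA3
37% shade:
  R: 13 + 0.37×(0−13) = 13 − 4.81 = 8.19 → 8
  G: 209 − 77.33 = 131.67 → 132
  B: 123 + 0.37×(0−123) = 123 − 45.51 = 77.49 → 77
  → #08844D

#56DFA3, #08844D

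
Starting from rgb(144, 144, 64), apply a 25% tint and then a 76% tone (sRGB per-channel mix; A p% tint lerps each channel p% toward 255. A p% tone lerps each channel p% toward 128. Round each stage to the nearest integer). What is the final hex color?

#8b8b7c

A 25% tint moves each channel 25% toward 255:
  R: 144 + 0.25×(255−144) = 144 + 27.75 = 171.75 → 172
  G: 144 + 0.25×(255−144) = 144 + 27.75 = 171.75 → 172
  B: 64 + 47.75 = 111.75 → 112
After the tint: rgb(172, 172, 112) = #acac70.
Lerp each channel 76% toward 128:
  R: 172 − 33.44 = 138.56 → 139
  G: 172 + 0.76×(128−172) = 172 − 33.44 = 138.56 → 139
  B: 112 + 12.16 = 124.16 → 124
rgb(139, 139, 124) = #8b8b7c.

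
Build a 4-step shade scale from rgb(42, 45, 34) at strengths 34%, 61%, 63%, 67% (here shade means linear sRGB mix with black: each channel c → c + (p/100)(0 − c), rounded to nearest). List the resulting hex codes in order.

#1c1e16, #10120d, #10110d, #0e0f0b

34%: (42 − 14.28 = 27.72→28, 45 − 15.3 = 29.7→30, 34 − 11.56 = 22.44→22) → #1c1e16
61%: (42 − 25.62 = 16.38→16, 45 − 27.45 = 17.55→18, 34 − 20.74 = 13.26→13) → #10120d
63%: (42 − 26.46 = 15.54→16, 45 − 28.35 = 16.65→17, 34 − 21.42 = 12.58→13) → #10110d
67%: (42 − 28.14 = 13.86→14, 45 − 30.15 = 14.85→15, 34 − 22.78 = 11.22→11) → #0e0f0b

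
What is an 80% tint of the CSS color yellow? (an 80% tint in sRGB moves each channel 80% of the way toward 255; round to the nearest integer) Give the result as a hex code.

#ffffcc

CSS yellow is rgb(255, 255, 0).
Per channel, c → c + 0.8(255 − c):
  R: 255 + 0 = 255 → 255
  G: 255 + 0.8×(255−255) = 255 + 0 = 255 → 255
  B: 0 + 0.8×(255−0) = 0 + 204 = 204 → 204
rgb(255, 255, 204) = #ffffcc.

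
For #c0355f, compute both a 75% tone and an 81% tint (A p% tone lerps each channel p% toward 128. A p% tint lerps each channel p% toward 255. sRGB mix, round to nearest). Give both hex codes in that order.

#906d78, #f3d9e1

#c0355f is rgb(192, 53, 95).
75% tone:
  R: 192 − 48 = 144 → 144
  G: 53 + 0.75×(128−53) = 53 + 56.25 = 109.25 → 109
  B: 95 + 0.75×(128−95) = 95 + 24.75 = 119.75 → 120
  → #906d78
81% tint:
  R: 192 + 51.03 = 243.03 → 243
  G: 53 + 163.62 = 216.62 → 217
  B: 95 + 129.6 = 224.6 → 225
  → #f3d9e1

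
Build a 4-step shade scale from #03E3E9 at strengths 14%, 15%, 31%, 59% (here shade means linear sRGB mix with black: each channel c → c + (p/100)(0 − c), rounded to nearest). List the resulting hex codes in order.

#03C3C8, #03C1C6, #029DA1, #015D60

#03E3E9 is rgb(3, 227, 233).
14%: (3→3, 227 − 31.78 = 195.22→195, 233 − 32.62 = 200.38→200) → #03C3C8
15%: (3→3, 227 − 34.05 = 192.95→193, 233 − 34.95 = 198.05→198) → #03C1C6
31%: (3 − 0.93 = 2.07→2, 227 − 70.37 = 156.63→157, 233 − 72.23 = 160.77→161) → #029DA1
59%: (3 − 1.77 = 1.23→1, 227 − 133.93 = 93.07→93, 233 − 137.47 = 95.53→96) → #015D60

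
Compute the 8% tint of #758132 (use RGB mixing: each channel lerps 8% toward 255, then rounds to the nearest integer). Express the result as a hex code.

#758132 is rgb(117, 129, 50).
An 8% tint moves each channel 8% toward 255:
  R: 117 + 11.04 = 128.04 → 128
  G: 129 + 10.08 = 139.08 → 139
  B: 50 + 0.08×(255−50) = 50 + 16.4 = 66.4 → 66
rgb(128, 139, 66) = #808B42.

#808B42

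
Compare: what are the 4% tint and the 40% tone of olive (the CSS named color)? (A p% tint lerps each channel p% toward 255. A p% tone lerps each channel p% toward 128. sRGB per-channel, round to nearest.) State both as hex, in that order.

CSS olive is rgb(128, 128, 0).
4% tint:
  R: 128 + 5.08 = 133.08 → 133
  G: 128 + 5.08 = 133.08 → 133
  B: 0 + 0.04×(255−0) = 0 + 10.2 = 10.2 → 10
  → #85850A
40% tone:
  R: 128 + 0.4×(128−128) = 128 + 0 = 128 → 128
  G: 128 + 0.4×(128−128) = 128 + 0 = 128 → 128
  B: 0 + 0.4×(128−0) = 0 + 51.2 = 51.2 → 51
  → #808033

#85850A, #808033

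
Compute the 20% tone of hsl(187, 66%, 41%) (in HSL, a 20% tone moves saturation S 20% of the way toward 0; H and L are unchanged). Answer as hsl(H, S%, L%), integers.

hsl(187, 53%, 41%)

S moves 20% from 66 toward 0: 66 − 13.2 = 52.8 → 53.
H and L are unchanged.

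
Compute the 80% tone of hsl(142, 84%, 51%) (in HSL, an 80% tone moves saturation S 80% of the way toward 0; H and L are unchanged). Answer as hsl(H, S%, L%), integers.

hsl(142, 17%, 51%)

S moves 80% from 84 toward 0: 84 − 67.2 = 16.8 → 17.
H and L are unchanged.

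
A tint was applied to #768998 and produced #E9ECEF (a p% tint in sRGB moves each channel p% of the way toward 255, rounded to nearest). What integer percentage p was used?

84%

#768998 is rgb(118, 137, 152); #E9ECEF is rgb(233, 236, 239).
On the R channel (widest range): 233 ≈ 118 + (p/100)(255 − 118), so p ≈ 100×(233 − 118)/(255 − 118) = 11500/137 = 83.94.
p = 84 reproduces all three channels after rounding.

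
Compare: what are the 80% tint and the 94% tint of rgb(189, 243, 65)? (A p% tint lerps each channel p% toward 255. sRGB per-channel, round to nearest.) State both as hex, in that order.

#F2FDD9, #FBFEF4

80% tint:
  R: 189 + 0.8×(255−189) = 189 + 52.8 = 241.8 → 242
  G: 243 + 0.8×(255−243) = 243 + 9.6 = 252.6 → 253
  B: 65 + 0.8×(255−65) = 65 + 152 = 217 → 217
  → #F2FDD9
94% tint:
  R: 189 + 62.04 = 251.04 → 251
  G: 243 + 11.28 = 254.28 → 254
  B: 65 + 0.94×(255−65) = 65 + 178.6 = 243.6 → 244
  → #FBFEF4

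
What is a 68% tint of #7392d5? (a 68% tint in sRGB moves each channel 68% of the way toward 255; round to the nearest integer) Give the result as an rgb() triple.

#7392d5 is rgb(115, 146, 213).
Per channel, c → c + 0.68(255 − c):
  R: 115 + 0.68×(255−115) = 115 + 95.2 = 210.2 → 210
  G: 146 + 74.12 = 220.12 → 220
  B: 213 + 28.56 = 241.56 → 242

rgb(210, 220, 242)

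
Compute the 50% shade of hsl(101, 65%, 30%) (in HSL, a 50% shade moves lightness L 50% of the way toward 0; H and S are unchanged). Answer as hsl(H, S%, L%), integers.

hsl(101, 65%, 15%)

L moves 50% from 30 toward 0: 30 − 15 = 15 → 15.
H and S are unchanged.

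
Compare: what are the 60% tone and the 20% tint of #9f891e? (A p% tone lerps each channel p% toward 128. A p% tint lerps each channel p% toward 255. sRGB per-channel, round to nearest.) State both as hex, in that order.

#8c8459, #b2a14b

#9f891e is rgb(159, 137, 30).
60% tone:
  R: 159 − 18.6 = 140.4 → 140
  G: 137 + 0.6×(128−137) = 137 − 5.4 = 131.6 → 132
  B: 30 + 0.6×(128−30) = 30 + 58.8 = 88.8 → 89
  → #8c8459
20% tint:
  R: 159 + 0.2×(255−159) = 159 + 19.2 = 178.2 → 178
  G: 137 + 23.6 = 160.6 → 161
  B: 30 + 0.2×(255−30) = 30 + 45 = 75 → 75
  → #b2a14b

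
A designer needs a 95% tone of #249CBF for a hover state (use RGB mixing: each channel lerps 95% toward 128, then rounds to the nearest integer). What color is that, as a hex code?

#7B8183

#249CBF is rgb(36, 156, 191).
Per channel, c → c + 0.95(128 − c):
  R: 36 + 0.95×(128−36) = 36 + 87.4 = 123.4 → 123
  G: 156 + 0.95×(128−156) = 156 − 26.6 = 129.4 → 129
  B: 191 + 0.95×(128−191) = 191 − 59.85 = 131.15 → 131
rgb(123, 129, 131) = #7B8183.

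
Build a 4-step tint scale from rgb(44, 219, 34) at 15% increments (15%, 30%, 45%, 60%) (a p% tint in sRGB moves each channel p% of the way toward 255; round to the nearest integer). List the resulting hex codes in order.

#4CE043, #6BE664, #8BEB85, #ABF1A7

15%: (44 + 31.65 = 75.65→76, 219 + 5.4 = 224.4→224, 34 + 33.15 = 67.15→67) → #4CE043
30%: (44 + 63.3 = 107.3→107, 219 + 10.8 = 229.8→230, 34 + 66.3 = 100.3→100) → #6BE664
45%: (44 + 94.95 = 138.95→139, 219 + 16.2 = 235.2→235, 34 + 99.45 = 133.45→133) → #8BEB85
60%: (44 + 126.6 = 170.6→171, 219 + 21.6 = 240.6→241, 34 + 132.6 = 166.6→167) → #ABF1A7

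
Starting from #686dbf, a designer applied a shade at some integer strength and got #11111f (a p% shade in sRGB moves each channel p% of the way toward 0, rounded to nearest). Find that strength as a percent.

84%

#686dbf is rgb(104, 109, 191); #11111f is rgb(17, 17, 31).
On the B channel (widest range): 31 ≈ 191 + (p/100)(0 − 191), so p ≈ 100×(31 − 191)/(0 − 191) = -16000/-191 = 83.77.
p = 84 reproduces all three channels after rounding.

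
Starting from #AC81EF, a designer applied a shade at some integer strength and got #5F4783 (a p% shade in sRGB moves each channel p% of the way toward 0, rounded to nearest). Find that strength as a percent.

45%

#AC81EF is rgb(172, 129, 239); #5F4783 is rgb(95, 71, 131).
On the B channel (widest range): 131 ≈ 239 + (p/100)(0 − 239), so p ≈ 100×(131 − 239)/(0 − 239) = -10800/-239 = 45.19.
p = 45 reproduces all three channels after rounding.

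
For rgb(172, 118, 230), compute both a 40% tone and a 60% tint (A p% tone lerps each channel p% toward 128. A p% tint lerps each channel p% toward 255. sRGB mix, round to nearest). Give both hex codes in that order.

40% tone:
  R: 172 + 0.4×(128−172) = 172 − 17.6 = 154.4 → 154
  G: 118 + 4 = 122 → 122
  B: 230 − 40.8 = 189.2 → 189
  → #9a7abd
60% tint:
  R: 172 + 0.6×(255−172) = 172 + 49.8 = 221.8 → 222
  G: 118 + 0.6×(255−118) = 118 + 82.2 = 200.2 → 200
  B: 230 + 15 = 245 → 245
  → #dec8f5

#9a7abd, #dec8f5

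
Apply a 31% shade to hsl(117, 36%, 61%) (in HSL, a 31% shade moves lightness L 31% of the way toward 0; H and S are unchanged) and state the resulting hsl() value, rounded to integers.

L moves 31% from 61 toward 0: 61 − 18.91 = 42.09 → 42.
H and S are unchanged.

hsl(117, 36%, 42%)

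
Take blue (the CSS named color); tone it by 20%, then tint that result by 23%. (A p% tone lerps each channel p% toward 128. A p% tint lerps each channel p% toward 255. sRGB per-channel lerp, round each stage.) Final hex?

CSS blue is rgb(0, 0, 255).
Lerp each channel 20% toward 128:
  R: 0 + 0.2×(128−0) = 0 + 25.6 = 25.6 → 26
  G: 0 + 25.6 = 25.6 → 26
  B: 255 + 0.2×(128−255) = 255 − 25.4 = 229.6 → 230
After the tone: rgb(26, 26, 230) = #1A1AE6.
A 23% tint moves each channel 23% toward 255:
  R: 26 + 0.23×(255−26) = 26 + 52.67 = 78.67 → 79
  G: 26 + 0.23×(255−26) = 26 + 52.67 = 78.67 → 79
  B: 230 + 5.75 = 235.75 → 236
rgb(79, 79, 236) = #4F4FEC.

#4F4FEC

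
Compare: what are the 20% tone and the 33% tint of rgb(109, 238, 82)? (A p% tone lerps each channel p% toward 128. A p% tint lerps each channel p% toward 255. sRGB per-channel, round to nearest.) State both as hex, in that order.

20% tone:
  R: 109 + 0.2×(128−109) = 109 + 3.8 = 112.8 → 113
  G: 238 + 0.2×(128−238) = 238 − 22 = 216 → 216
  B: 82 + 0.2×(128−82) = 82 + 9.2 = 91.2 → 91
  → #71D85B
33% tint:
  R: 109 + 48.18 = 157.18 → 157
  G: 238 + 5.61 = 243.61 → 244
  B: 82 + 0.33×(255−82) = 82 + 57.09 = 139.09 → 139
  → #9DF48B

#71D85B, #9DF48B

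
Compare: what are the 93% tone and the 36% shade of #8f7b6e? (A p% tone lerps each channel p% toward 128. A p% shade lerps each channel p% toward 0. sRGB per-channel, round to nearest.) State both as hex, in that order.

#81807f, #5c4f46

#8f7b6e is rgb(143, 123, 110).
93% tone:
  R: 143 − 13.95 = 129.05 → 129
  G: 123 + 4.65 = 127.65 → 128
  B: 110 + 0.93×(128−110) = 110 + 16.74 = 126.74 → 127
  → #81807f
36% shade:
  R: 143 − 51.48 = 91.52 → 92
  G: 123 + 0.36×(0−123) = 123 − 44.28 = 78.72 → 79
  B: 110 + 0.36×(0−110) = 110 − 39.6 = 70.4 → 70
  → #5c4f46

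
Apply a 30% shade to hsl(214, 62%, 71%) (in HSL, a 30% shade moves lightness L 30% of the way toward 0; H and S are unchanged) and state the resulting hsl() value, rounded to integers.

hsl(214, 62%, 50%)

L moves 30% from 71 toward 0: 71 − 21.3 = 49.7 → 50.
H and S are unchanged.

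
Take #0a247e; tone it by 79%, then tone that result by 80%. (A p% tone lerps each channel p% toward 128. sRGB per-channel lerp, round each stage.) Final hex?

#7b7c80

#0a247e is rgb(10, 36, 126).
Lerp each channel 79% toward 128:
  R: 10 + 93.22 = 103.22 → 103
  G: 36 + 72.68 = 108.68 → 109
  B: 126 + 1.58 = 127.58 → 128
After the tone: rgb(103, 109, 128) = #676d80.
Per channel, c → c + 0.8(128 − c):
  R: 103 + 20 = 123 → 123
  G: 109 + 0.8×(128−109) = 109 + 15.2 = 124.2 → 124
  B: 128 + 0.8×(128−128) = 128 + 0 = 128 → 128
rgb(123, 124, 128) = #7b7c80.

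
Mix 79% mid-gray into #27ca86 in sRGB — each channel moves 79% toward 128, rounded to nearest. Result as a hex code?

#27ca86 is rgb(39, 202, 134).
Lerp each channel 79% toward 128:
  R: 39 + 0.79×(128−39) = 39 + 70.31 = 109.31 → 109
  G: 202 + 0.79×(128−202) = 202 − 58.46 = 143.54 → 144
  B: 134 + 0.79×(128−134) = 134 − 4.74 = 129.26 → 129
rgb(109, 144, 129) = #6d9081.

#6d9081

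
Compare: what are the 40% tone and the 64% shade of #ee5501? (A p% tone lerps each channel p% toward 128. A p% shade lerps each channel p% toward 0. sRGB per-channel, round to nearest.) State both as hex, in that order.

#c26634, #561f00

#ee5501 is rgb(238, 85, 1).
40% tone:
  R: 238 − 44 = 194 → 194
  G: 85 + 0.4×(128−85) = 85 + 17.2 = 102.2 → 102
  B: 1 + 0.4×(128−1) = 1 + 50.8 = 51.8 → 52
  → #c26634
64% shade:
  R: 238 + 0.64×(0−238) = 238 − 152.32 = 85.68 → 86
  G: 85 − 54.4 = 30.6 → 31
  B: 1 − 0.64 = 0.36 → 0
  → #561f00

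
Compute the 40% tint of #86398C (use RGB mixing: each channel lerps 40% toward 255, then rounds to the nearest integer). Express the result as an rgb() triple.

#86398C is rgb(134, 57, 140).
Per channel, c → c + 0.4(255 − c):
  R: 134 + 0.4×(255−134) = 134 + 48.4 = 182.4 → 182
  G: 57 + 79.2 = 136.2 → 136
  B: 140 + 0.4×(255−140) = 140 + 46 = 186 → 186

rgb(182, 136, 186)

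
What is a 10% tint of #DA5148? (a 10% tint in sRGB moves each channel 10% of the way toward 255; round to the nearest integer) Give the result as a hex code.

#DA5148 is rgb(218, 81, 72).
Lerp each channel 10% toward 255:
  R: 218 + 0.1×(255−218) = 218 + 3.7 = 221.7 → 222
  G: 81 + 17.4 = 98.4 → 98
  B: 72 + 18.3 = 90.3 → 90
rgb(222, 98, 90) = #DE625A.

#DE625A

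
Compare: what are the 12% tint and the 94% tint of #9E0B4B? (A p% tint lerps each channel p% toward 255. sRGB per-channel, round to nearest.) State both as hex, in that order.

#AA2861, #F9F0F4

#9E0B4B is rgb(158, 11, 75).
12% tint:
  R: 158 + 0.12×(255−158) = 158 + 11.64 = 169.64 → 170
  G: 11 + 0.12×(255−11) = 11 + 29.28 = 40.28 → 40
  B: 75 + 21.6 = 96.6 → 97
  → #AA2861
94% tint:
  R: 158 + 91.18 = 249.18 → 249
  G: 11 + 0.94×(255−11) = 11 + 229.36 = 240.36 → 240
  B: 75 + 0.94×(255−75) = 75 + 169.2 = 244.2 → 244
  → #F9F0F4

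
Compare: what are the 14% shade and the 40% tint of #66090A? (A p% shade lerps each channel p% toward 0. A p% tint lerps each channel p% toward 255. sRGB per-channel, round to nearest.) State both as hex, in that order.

#580809, #A36B6C

#66090A is rgb(102, 9, 10).
14% shade:
  R: 102 + 0.14×(0−102) = 102 − 14.28 = 87.72 → 88
  G: 9 − 1.26 = 7.74 → 8
  B: 10 + 0.14×(0−10) = 10 − 1.4 = 8.6 → 9
  → #580809
40% tint:
  R: 102 + 0.4×(255−102) = 102 + 61.2 = 163.2 → 163
  G: 9 + 98.4 = 107.4 → 107
  B: 10 + 0.4×(255−10) = 10 + 98 = 108 → 108
  → #A36B6C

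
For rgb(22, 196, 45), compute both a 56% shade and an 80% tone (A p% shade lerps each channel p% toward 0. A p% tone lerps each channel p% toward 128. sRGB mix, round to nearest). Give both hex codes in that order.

56% shade:
  R: 22 − 12.32 = 9.68 → 10
  G: 196 − 109.76 = 86.24 → 86
  B: 45 − 25.2 = 19.8 → 20
  → #0a5614
80% tone:
  R: 22 + 0.8×(128−22) = 22 + 84.8 = 106.8 → 107
  G: 196 + 0.8×(128−196) = 196 − 54.4 = 141.6 → 142
  B: 45 + 0.8×(128−45) = 45 + 66.4 = 111.4 → 111
  → #6b8e6f

#0a5614, #6b8e6f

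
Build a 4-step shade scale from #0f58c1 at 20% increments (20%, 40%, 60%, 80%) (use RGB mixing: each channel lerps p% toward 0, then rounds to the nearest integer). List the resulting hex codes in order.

#0f58c1 is rgb(15, 88, 193).
20%: (15 − 3 = 12→12, 88 − 17.6 = 70.4→70, 193 − 38.6 = 154.4→154) → #0c469a
40%: (15 − 6 = 9→9, 88 − 35.2 = 52.8→53, 193 − 77.2 = 115.8→116) → #093574
60%: (15 − 9 = 6→6, 88 − 52.8 = 35.2→35, 193 − 115.8 = 77.2→77) → #06234d
80%: (15 − 12 = 3→3, 88 − 70.4 = 17.6→18, 193 − 154.4 = 38.6→39) → #031227

#0c469a, #093574, #06234d, #031227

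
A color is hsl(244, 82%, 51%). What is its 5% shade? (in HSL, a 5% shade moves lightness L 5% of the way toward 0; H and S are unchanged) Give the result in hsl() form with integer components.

L moves 5% from 51 toward 0: 51 − 2.55 = 48.45 → 48.
H and S are unchanged.

hsl(244, 82%, 48%)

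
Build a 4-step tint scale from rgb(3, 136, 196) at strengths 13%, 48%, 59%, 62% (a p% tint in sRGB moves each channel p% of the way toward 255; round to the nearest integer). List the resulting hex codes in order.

13%: (3 + 32.76 = 35.76→36, 136 + 15.47 = 151.47→151, 196 + 7.67 = 203.67→204) → #2497CC
48%: (3 + 120.96 = 123.96→124, 136 + 57.12 = 193.12→193, 196 + 28.32 = 224.32→224) → #7CC1E0
59%: (3 + 148.68 = 151.68→152, 136 + 70.21 = 206.21→206, 196 + 34.81 = 230.81→231) → #98CEE7
62%: (3 + 156.24 = 159.24→159, 136 + 73.78 = 209.78→210, 196 + 36.58 = 232.58→233) → #9FD2E9

#2497CC, #7CC1E0, #98CEE7, #9FD2E9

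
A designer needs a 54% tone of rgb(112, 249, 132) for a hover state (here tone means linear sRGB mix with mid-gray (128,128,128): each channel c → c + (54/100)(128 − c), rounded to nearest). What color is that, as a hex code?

Lerp each channel 54% toward 128:
  R: 112 + 8.64 = 120.64 → 121
  G: 249 − 65.34 = 183.66 → 184
  B: 132 + 0.54×(128−132) = 132 − 2.16 = 129.84 → 130
rgb(121, 184, 130) = #79b882.

#79b882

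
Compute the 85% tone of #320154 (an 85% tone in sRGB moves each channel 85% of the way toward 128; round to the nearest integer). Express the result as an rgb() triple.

#320154 is rgb(50, 1, 84).
An 85% tone moves each channel 85% toward 128:
  R: 50 + 66.3 = 116.3 → 116
  G: 1 + 107.95 = 108.95 → 109
  B: 84 + 37.4 = 121.4 → 121

rgb(116, 109, 121)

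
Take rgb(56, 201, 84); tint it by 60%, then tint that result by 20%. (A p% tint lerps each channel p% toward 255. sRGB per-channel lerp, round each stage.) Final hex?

#BFEDC9

Per channel, c → c + 0.6(255 − c):
  R: 56 + 0.6×(255−56) = 56 + 119.4 = 175.4 → 175
  G: 201 + 32.4 = 233.4 → 233
  B: 84 + 0.6×(255−84) = 84 + 102.6 = 186.6 → 187
After the tint: rgb(175, 233, 187) = #AFE9BB.
A 20% tint moves each channel 20% toward 255:
  R: 175 + 0.2×(255−175) = 175 + 16 = 191 → 191
  G: 233 + 0.2×(255−233) = 233 + 4.4 = 237.4 → 237
  B: 187 + 0.2×(255−187) = 187 + 13.6 = 200.6 → 201
rgb(191, 237, 201) = #BFEDC9.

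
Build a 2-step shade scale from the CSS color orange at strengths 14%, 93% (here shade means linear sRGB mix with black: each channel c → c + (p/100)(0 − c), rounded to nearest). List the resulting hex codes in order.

CSS orange is rgb(255, 165, 0).
14%: (255 − 35.7 = 219.3→219, 165 − 23.1 = 141.9→142, 0→0) → #db8e00
93%: (255 − 237.15 = 17.85→18, 165 − 153.45 = 11.55→12, 0→0) → #120c00

#db8e00, #120c00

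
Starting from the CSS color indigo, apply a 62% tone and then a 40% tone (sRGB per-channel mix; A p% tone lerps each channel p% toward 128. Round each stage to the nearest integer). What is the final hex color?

#746381

CSS indigo is rgb(75, 0, 130).
Per channel, c → c + 0.62(128 − c):
  R: 75 + 0.62×(128−75) = 75 + 32.86 = 107.86 → 108
  G: 0 + 0.62×(128−0) = 0 + 79.36 = 79.36 → 79
  B: 130 + 0.62×(128−130) = 130 − 1.24 = 128.76 → 129
After the tone: rgb(108, 79, 129) = #6C4F81.
A 40% tone moves each channel 40% toward 128:
  R: 108 + 0.4×(128−108) = 108 + 8 = 116 → 116
  G: 79 + 0.4×(128−79) = 79 + 19.6 = 98.6 → 99
  B: 129 + 0.4×(128−129) = 129 − 0.4 = 128.6 → 129
rgb(116, 99, 129) = #746381.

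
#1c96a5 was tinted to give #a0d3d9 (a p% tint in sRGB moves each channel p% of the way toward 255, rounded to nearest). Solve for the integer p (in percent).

58%

#1c96a5 is rgb(28, 150, 165); #a0d3d9 is rgb(160, 211, 217).
On the R channel (widest range): 160 ≈ 28 + (p/100)(255 − 28), so p ≈ 100×(160 − 28)/(255 − 28) = 13200/227 = 58.15.
p = 58 reproduces all three channels after rounding.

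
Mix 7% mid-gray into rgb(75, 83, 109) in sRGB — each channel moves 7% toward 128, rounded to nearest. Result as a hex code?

#4F566E

A 7% tone moves each channel 7% toward 128:
  R: 75 + 0.07×(128−75) = 75 + 3.71 = 78.71 → 79
  G: 83 + 3.15 = 86.15 → 86
  B: 109 + 0.07×(128−109) = 109 + 1.33 = 110.33 → 110
rgb(79, 86, 110) = #4F566E.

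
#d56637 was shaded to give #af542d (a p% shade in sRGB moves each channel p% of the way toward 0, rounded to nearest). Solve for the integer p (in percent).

18%

#d56637 is rgb(213, 102, 55); #af542d is rgb(175, 84, 45).
On the R channel (widest range): 175 ≈ 213 + (p/100)(0 − 213), so p ≈ 100×(175 − 213)/(0 − 213) = -3800/-213 = 17.84.
p = 18 reproduces all three channels after rounding.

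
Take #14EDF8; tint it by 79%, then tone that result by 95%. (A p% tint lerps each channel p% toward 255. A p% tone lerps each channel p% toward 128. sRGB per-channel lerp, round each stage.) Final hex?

#848686

#14EDF8 is rgb(20, 237, 248).
Per channel, c → c + 0.79(255 − c):
  R: 20 + 0.79×(255−20) = 20 + 185.65 = 205.65 → 206
  G: 237 + 0.79×(255−237) = 237 + 14.22 = 251.22 → 251
  B: 248 + 0.79×(255−248) = 248 + 5.53 = 253.53 → 254
After the tint: rgb(206, 251, 254) = #CEFBFE.
A 95% tone moves each channel 95% toward 128:
  R: 206 − 74.1 = 131.9 → 132
  G: 251 − 116.85 = 134.15 → 134
  B: 254 − 119.7 = 134.3 → 134
rgb(132, 134, 134) = #848686.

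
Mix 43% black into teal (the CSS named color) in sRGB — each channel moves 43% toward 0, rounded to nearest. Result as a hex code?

CSS teal is rgb(0, 128, 128).
Per channel, c → c + 0.43(0 − c):
  R: 0 + 0 = 0 → 0
  G: 128 + 0.43×(0−128) = 128 − 55.04 = 72.96 → 73
  B: 128 + 0.43×(0−128) = 128 − 55.04 = 72.96 → 73
rgb(0, 73, 73) = #004949.

#004949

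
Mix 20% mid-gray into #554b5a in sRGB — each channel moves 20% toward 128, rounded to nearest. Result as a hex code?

#5e5662

#554b5a is rgb(85, 75, 90).
Per channel, c → c + 0.2(128 − c):
  R: 85 + 8.6 = 93.6 → 94
  G: 75 + 0.2×(128−75) = 75 + 10.6 = 85.6 → 86
  B: 90 + 7.6 = 97.6 → 98
rgb(94, 86, 98) = #5e5662.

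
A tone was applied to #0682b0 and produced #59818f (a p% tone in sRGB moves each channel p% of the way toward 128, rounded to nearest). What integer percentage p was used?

#0682b0 is rgb(6, 130, 176); #59818f is rgb(89, 129, 143).
On the R channel (widest range): 89 ≈ 6 + (p/100)(128 − 6), so p ≈ 100×(89 − 6)/(128 − 6) = 8300/122 = 68.03.
p = 68 reproduces all three channels after rounding.

68%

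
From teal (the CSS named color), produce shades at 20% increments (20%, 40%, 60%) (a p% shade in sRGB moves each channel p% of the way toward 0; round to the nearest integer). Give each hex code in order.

#006666, #004D4D, #003333

CSS teal is rgb(0, 128, 128).
20%: (0→0, 128 − 25.6 = 102.4→102, 128 − 25.6 = 102.4→102) → #006666
40%: (0→0, 128 − 51.2 = 76.8→77, 128 − 51.2 = 76.8→77) → #004D4D
60%: (0→0, 128 − 76.8 = 51.2→51, 128 − 76.8 = 51.2→51) → #003333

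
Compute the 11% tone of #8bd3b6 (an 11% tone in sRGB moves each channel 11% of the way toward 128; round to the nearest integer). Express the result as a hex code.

#8bd3b6 is rgb(139, 211, 182).
Per channel, c → c + 0.11(128 − c):
  R: 139 + 0.11×(128−139) = 139 − 1.21 = 137.79 → 138
  G: 211 + 0.11×(128−211) = 211 − 9.13 = 201.87 → 202
  B: 182 + 0.11×(128−182) = 182 − 5.94 = 176.06 → 176
rgb(138, 202, 176) = #8acab0.

#8acab0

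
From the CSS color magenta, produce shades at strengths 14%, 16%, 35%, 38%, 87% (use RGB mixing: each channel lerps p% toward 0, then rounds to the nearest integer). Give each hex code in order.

CSS magenta is rgb(255, 0, 255).
14%: (255 − 35.7 = 219.3→219, 0→0, 255 − 35.7 = 219.3→219) → #DB00DB
16%: (255 − 40.8 = 214.2→214, 0→0, 255 − 40.8 = 214.2→214) → #D600D6
35%: (255 − 89.25 = 165.75→166, 0→0, 255 − 89.25 = 165.75→166) → #A600A6
38%: (255 − 96.9 = 158.1→158, 0→0, 255 − 96.9 = 158.1→158) → #9E009E
87%: (255 − 221.85 = 33.15→33, 0→0, 255 − 221.85 = 33.15→33) → #210021

#DB00DB, #D600D6, #A600A6, #9E009E, #210021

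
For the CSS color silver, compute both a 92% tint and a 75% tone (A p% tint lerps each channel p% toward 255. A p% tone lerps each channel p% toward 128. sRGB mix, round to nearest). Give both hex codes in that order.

#FAFAFA, #909090

CSS silver is rgb(192, 192, 192).
92% tint:
  R: 192 + 0.92×(255−192) = 192 + 57.96 = 249.96 → 250
  G: 192 + 0.92×(255−192) = 192 + 57.96 = 249.96 → 250
  B: 192 + 0.92×(255−192) = 192 + 57.96 = 249.96 → 250
  → #FAFAFA
75% tone:
  R: 192 − 48 = 144 → 144
  G: 192 − 48 = 144 → 144
  B: 192 − 48 = 144 → 144
  → #909090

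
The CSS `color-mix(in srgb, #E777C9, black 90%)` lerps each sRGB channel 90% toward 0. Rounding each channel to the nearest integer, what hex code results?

#E777C9 is rgb(231, 119, 201).
A 90% shade moves each channel 90% toward 0:
  R: 231 − 207.9 = 23.1 → 23
  G: 119 + 0.9×(0−119) = 119 − 107.1 = 11.9 → 12
  B: 201 + 0.9×(0−201) = 201 − 180.9 = 20.1 → 20
rgb(23, 12, 20) = #170C14.

#170C14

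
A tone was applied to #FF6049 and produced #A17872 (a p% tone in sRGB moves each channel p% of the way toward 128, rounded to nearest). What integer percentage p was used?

#FF6049 is rgb(255, 96, 73); #A17872 is rgb(161, 120, 114).
On the R channel (widest range): 161 ≈ 255 + (p/100)(128 − 255), so p ≈ 100×(161 − 255)/(128 − 255) = -9400/-127 = 74.02.
p = 74 reproduces all three channels after rounding.

74%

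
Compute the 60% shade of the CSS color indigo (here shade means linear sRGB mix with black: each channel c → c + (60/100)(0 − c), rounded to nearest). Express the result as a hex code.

#1e0034

CSS indigo is rgb(75, 0, 130).
Lerp each channel 60% toward 0:
  R: 75 − 45 = 30 → 30
  G: 0 + 0.6×(0−0) = 0 + 0 = 0 → 0
  B: 130 − 78 = 52 → 52
rgb(30, 0, 52) = #1e0034.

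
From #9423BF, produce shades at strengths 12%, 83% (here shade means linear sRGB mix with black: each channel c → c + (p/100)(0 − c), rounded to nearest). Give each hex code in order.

#9423BF is rgb(148, 35, 191).
12%: (148 − 17.76 = 130.24→130, 35 − 4.2 = 30.8→31, 191 − 22.92 = 168.08→168) → #821FA8
83%: (148 − 122.84 = 25.16→25, 35 − 29.05 = 5.95→6, 191 − 158.53 = 32.47→32) → #190620

#821FA8, #190620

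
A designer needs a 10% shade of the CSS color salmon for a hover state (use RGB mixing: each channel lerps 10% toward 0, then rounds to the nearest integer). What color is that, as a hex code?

CSS salmon is rgb(250, 128, 114).
Per channel, c → c + 0.1(0 − c):
  R: 250 + 0.1×(0−250) = 250 − 25 = 225 → 225
  G: 128 − 12.8 = 115.2 → 115
  B: 114 + 0.1×(0−114) = 114 − 11.4 = 102.6 → 103
rgb(225, 115, 103) = #E17367.

#E17367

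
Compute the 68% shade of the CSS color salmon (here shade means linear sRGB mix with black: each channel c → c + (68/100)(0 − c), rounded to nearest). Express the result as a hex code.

CSS salmon is rgb(250, 128, 114).
A 68% shade moves each channel 68% toward 0:
  R: 250 − 170 = 80 → 80
  G: 128 + 0.68×(0−128) = 128 − 87.04 = 40.96 → 41
  B: 114 + 0.68×(0−114) = 114 − 77.52 = 36.48 → 36
rgb(80, 41, 36) = #502924.

#502924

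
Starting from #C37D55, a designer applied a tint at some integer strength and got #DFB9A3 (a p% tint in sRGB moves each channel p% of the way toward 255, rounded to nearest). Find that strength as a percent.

46%

#C37D55 is rgb(195, 125, 85); #DFB9A3 is rgb(223, 185, 163).
On the B channel (widest range): 163 ≈ 85 + (p/100)(255 − 85), so p ≈ 100×(163 − 85)/(255 − 85) = 7800/170 = 45.88.
p = 46 reproduces all three channels after rounding.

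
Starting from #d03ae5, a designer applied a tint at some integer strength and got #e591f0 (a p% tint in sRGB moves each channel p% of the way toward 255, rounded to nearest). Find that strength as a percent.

#d03ae5 is rgb(208, 58, 229); #e591f0 is rgb(229, 145, 240).
On the G channel (widest range): 145 ≈ 58 + (p/100)(255 − 58), so p ≈ 100×(145 − 58)/(255 − 58) = 8700/197 = 44.16.
p = 44 reproduces all three channels after rounding.

44%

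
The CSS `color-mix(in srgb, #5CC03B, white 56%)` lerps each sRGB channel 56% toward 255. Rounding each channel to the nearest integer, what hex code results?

#5CC03B is rgb(92, 192, 59).
Per channel, c → c + 0.56(255 − c):
  R: 92 + 0.56×(255−92) = 92 + 91.28 = 183.28 → 183
  G: 192 + 35.28 = 227.28 → 227
  B: 59 + 109.76 = 168.76 → 169
rgb(183, 227, 169) = #B7E3A9.

#B7E3A9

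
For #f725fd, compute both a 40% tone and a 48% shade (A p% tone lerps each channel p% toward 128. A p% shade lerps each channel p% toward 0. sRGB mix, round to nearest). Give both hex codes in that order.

#c749cb, #801384

#f725fd is rgb(247, 37, 253).
40% tone:
  R: 247 + 0.4×(128−247) = 247 − 47.6 = 199.4 → 199
  G: 37 + 0.4×(128−37) = 37 + 36.4 = 73.4 → 73
  B: 253 − 50 = 203 → 203
  → #c749cb
48% shade:
  R: 247 + 0.48×(0−247) = 247 − 118.56 = 128.44 → 128
  G: 37 + 0.48×(0−37) = 37 − 17.76 = 19.24 → 19
  B: 253 − 121.44 = 131.56 → 132
  → #801384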